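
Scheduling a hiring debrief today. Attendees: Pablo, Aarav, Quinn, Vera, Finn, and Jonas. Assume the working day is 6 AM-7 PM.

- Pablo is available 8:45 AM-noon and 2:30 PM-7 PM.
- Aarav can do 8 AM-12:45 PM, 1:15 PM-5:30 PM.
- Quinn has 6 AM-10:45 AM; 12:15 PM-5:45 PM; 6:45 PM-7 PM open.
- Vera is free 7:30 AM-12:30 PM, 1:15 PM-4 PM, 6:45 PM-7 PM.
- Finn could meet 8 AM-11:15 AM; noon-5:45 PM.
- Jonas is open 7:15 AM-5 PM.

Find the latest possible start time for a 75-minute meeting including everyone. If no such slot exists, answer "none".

14:45

Pablo ∩ Aarav: 08:45-12:00, 14:30-17:30.
Pablo ∩ Aarav ∩ Quinn: 08:45-10:45, 14:30-17:30.
Pablo ∩ Aarav ∩ Quinn ∩ Vera: 08:45-10:45, 14:30-16:00.
Pablo ∩ Aarav ∩ Quinn ∩ Vera ∩ Finn: 08:45-10:45, 14:30-16:00.
Pablo ∩ Aarav ∩ Quinn ∩ Vera ∩ Finn ∩ Jonas: 08:45-10:45, 14:30-16:00.
So the common availability across everyone is 08:45-10:45, 14:30-16:00.
The last common window of at least 75 minutes is 14:30-16:00; a 75-minute meeting can start as late as 14:45 and still end by 16:00.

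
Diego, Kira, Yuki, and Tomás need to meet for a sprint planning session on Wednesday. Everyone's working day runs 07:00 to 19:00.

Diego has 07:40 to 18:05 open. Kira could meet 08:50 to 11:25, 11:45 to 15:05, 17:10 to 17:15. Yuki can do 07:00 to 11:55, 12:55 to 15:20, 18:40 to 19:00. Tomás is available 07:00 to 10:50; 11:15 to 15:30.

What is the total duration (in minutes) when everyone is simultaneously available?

270

Diego ∩ Kira: 08:50-11:25, 11:45-15:05, 17:10-17:15.
Diego ∩ Kira ∩ Yuki: 08:50-11:25, 11:45-11:55, 12:55-15:05.
Diego ∩ Kira ∩ Yuki ∩ Tomás: 08:50-10:50, 11:15-11:25, 11:45-11:55, 12:55-15:05.
Summing the common windows: 120 + 10 + 10 + 130 = 270 minutes.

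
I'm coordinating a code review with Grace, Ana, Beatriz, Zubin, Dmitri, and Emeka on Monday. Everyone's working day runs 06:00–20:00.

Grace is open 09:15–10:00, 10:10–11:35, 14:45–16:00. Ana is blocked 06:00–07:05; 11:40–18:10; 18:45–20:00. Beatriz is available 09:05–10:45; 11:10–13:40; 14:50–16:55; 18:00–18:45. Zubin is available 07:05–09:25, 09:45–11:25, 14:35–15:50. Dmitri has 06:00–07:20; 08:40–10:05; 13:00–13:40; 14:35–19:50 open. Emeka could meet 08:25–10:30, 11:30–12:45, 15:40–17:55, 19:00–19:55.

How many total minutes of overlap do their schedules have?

25

Grace free: 09:15-10:00, 10:10-11:35, 14:45-16:00.
Ana free: 07:05-11:40, 18:10-18:45 (invert busy blocks within the working day).
Beatriz free: 09:05-10:45, 11:10-13:40, 14:50-16:55, 18:00-18:45.
Zubin free: 07:05-09:25, 09:45-11:25, 14:35-15:50.
Dmitri free: 06:00-07:20, 08:40-10:05, 13:00-13:40, 14:35-19:50.
Emeka free: 08:25-10:30, 11:30-12:45, 15:40-17:55, 19:00-19:55.
Grace ∩ Ana: 09:15-10:00, 10:10-11:35.
Grace ∩ Ana ∩ Beatriz: 09:15-10:00, 10:10-10:45, 11:10-11:35.
Grace ∩ Ana ∩ Beatriz ∩ Zubin: 09:15-09:25, 09:45-10:00, 10:10-10:45, 11:10-11:25.
Grace ∩ Ana ∩ Beatriz ∩ Zubin ∩ Dmitri: 09:15-09:25, 09:45-10:00.
Grace ∩ Ana ∩ Beatriz ∩ Zubin ∩ Dmitri ∩ Emeka: 09:15-09:25, 09:45-10:00.
Summing the common windows: 10 + 15 = 25 minutes.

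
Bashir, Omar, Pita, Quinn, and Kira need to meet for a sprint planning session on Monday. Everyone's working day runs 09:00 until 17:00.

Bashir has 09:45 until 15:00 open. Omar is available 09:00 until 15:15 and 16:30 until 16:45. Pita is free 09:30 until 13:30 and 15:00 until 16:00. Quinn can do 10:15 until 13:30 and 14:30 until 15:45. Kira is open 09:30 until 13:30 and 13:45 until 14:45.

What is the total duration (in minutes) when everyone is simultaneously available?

Bashir ∩ Omar: 09:45-15:00.
Bashir ∩ Omar ∩ Pita: 09:45-13:30.
Bashir ∩ Omar ∩ Pita ∩ Quinn: 10:15-13:30.
Bashir ∩ Omar ∩ Pita ∩ Quinn ∩ Kira: 10:15-13:30.
That's a single block of 195 minutes.

195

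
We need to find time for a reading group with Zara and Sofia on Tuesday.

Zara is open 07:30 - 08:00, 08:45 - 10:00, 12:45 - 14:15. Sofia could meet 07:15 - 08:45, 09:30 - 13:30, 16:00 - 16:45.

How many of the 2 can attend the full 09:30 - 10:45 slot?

Sofia can make the full 09:30-10:45 slot — that's 1.

1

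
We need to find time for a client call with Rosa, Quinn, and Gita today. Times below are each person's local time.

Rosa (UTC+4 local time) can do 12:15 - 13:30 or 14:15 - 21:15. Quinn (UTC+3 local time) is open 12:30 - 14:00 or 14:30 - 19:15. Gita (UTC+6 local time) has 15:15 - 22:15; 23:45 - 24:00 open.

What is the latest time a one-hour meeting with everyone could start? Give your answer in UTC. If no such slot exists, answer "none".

15:15

Rosa in UTC: 08:15-09:30, 10:15-17:15 (subtract 4h to convert from UTC+4).
Quinn in UTC: 09:30-11:00, 11:30-16:15 (subtract 3h to convert from UTC+3).
Gita in UTC: 09:15-16:15, 17:45-18:00 (subtract 6h to convert from UTC+6).
Rosa ∩ Quinn: 10:15-11:00, 11:30-16:15.
Rosa ∩ Quinn ∩ Gita: 10:15-11:00, 11:30-16:15.
The last common window of at least 60 minutes is 11:30-16:15; a 60-minute meeting can start as late as 15:15 and still end by 16:15.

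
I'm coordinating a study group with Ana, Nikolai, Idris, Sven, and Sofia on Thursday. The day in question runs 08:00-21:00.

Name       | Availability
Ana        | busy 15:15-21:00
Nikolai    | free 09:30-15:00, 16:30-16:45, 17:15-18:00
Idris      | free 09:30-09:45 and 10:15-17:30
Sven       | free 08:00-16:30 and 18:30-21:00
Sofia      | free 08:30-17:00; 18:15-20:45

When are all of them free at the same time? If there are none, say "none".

09:30-09:45, 10:15-15:00

Ana free: 08:00-15:15 (invert busy blocks within the working day).
Nikolai free: 09:30-15:00, 16:30-16:45, 17:15-18:00.
Idris free: 09:30-09:45, 10:15-17:30.
Sven free: 08:00-16:30, 18:30-21:00.
Sofia free: 08:30-17:00, 18:15-20:45.
Ana ∩ Nikolai: 09:30-15:00.
Ana ∩ Nikolai ∩ Idris: 09:30-09:45, 10:15-15:00.
Ana ∩ Nikolai ∩ Idris ∩ Sven: 09:30-09:45, 10:15-15:00.
Ana ∩ Nikolai ∩ Idris ∩ Sven ∩ Sofia: 09:30-09:45, 10:15-15:00.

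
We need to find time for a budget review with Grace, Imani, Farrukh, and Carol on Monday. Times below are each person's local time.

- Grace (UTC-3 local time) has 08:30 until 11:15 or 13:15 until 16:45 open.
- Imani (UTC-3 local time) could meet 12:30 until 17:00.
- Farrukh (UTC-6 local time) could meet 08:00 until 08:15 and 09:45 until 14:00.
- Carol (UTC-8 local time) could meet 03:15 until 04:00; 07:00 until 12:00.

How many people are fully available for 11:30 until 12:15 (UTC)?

1

Grace in UTC: 11:30-14:15, 16:15-19:45 (add 3h to convert from UTC-3).
Imani in UTC: 15:30-20:00 (add 3h to convert from UTC-3).
Farrukh in UTC: 14:00-14:15, 15:45-20:00 (add 6h to convert from UTC-6).
Carol in UTC: 11:15-12:00, 15:00-20:00 (add 8h to convert from UTC-8).
Grace can make the full 11:30-12:15 slot — that's 1.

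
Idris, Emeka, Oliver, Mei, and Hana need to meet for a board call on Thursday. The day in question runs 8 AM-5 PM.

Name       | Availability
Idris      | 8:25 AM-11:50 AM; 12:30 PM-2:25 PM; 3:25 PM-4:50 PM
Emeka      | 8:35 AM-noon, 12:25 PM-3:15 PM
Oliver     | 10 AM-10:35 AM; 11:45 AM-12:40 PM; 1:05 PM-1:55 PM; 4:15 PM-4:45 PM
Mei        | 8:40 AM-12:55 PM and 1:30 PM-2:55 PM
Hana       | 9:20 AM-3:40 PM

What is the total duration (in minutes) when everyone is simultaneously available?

Idris ∩ Emeka: 08:35-11:50, 12:30-14:25.
Idris ∩ Emeka ∩ Oliver: 10:00-10:35, 11:45-11:50, 12:30-12:40, 13:05-13:55.
Idris ∩ Emeka ∩ Oliver ∩ Mei: 10:00-10:35, 11:45-11:50, 12:30-12:40, 13:30-13:55.
Idris ∩ Emeka ∩ Oliver ∩ Mei ∩ Hana: 10:00-10:35, 11:45-11:50, 12:30-12:40, 13:30-13:55.
Summing the common windows: 35 + 5 + 10 + 25 = 75 minutes.

75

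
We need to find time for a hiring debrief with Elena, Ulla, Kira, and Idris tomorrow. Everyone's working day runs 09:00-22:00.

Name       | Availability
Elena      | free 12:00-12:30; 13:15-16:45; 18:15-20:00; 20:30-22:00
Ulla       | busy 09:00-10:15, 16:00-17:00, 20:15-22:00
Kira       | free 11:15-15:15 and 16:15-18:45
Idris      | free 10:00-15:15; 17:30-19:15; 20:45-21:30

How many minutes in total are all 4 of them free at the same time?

180

Elena free: 12:00-12:30, 13:15-16:45, 18:15-20:00, 20:30-22:00.
Ulla free: 10:15-16:00, 17:00-20:15 (invert busy blocks within the working day).
Kira free: 11:15-15:15, 16:15-18:45.
Idris free: 10:00-15:15, 17:30-19:15, 20:45-21:30.
Elena ∩ Ulla: 12:00-12:30, 13:15-16:00, 18:15-20:00.
Elena ∩ Ulla ∩ Kira: 12:00-12:30, 13:15-15:15, 18:15-18:45.
Elena ∩ Ulla ∩ Kira ∩ Idris: 12:00-12:30, 13:15-15:15, 18:15-18:45.
Those are the intersection windows.
Summing the common windows: 30 + 120 + 30 = 180 minutes.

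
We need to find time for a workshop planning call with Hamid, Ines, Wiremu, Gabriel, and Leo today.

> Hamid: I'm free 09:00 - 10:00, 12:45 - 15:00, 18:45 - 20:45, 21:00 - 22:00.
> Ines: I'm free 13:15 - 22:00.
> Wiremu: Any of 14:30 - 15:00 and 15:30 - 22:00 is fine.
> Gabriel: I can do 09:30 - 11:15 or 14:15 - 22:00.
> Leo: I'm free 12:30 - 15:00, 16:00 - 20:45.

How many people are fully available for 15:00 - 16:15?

2

Ines and Gabriel can make the full 15:00-16:15 slot — that's 2.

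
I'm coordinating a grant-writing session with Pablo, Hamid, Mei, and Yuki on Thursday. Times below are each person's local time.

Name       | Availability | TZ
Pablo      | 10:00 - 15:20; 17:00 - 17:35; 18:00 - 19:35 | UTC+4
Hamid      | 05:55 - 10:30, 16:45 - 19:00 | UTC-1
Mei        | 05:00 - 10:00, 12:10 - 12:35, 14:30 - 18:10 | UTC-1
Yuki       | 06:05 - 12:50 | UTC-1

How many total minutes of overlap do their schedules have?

235

Pablo in UTC: 06:00-11:20, 13:00-13:35, 14:00-15:35 (subtract 4h to convert from UTC+4).
Hamid in UTC: 06:55-11:30, 17:45-20:00 (add 1h to convert from UTC-1).
Mei in UTC: 06:00-11:00, 13:10-13:35, 15:30-19:10 (add 1h to convert from UTC-1).
Yuki in UTC: 07:05-13:50 (add 1h to convert from UTC-1).
Pablo ∩ Hamid: 06:55-11:20.
Pablo ∩ Hamid ∩ Mei: 06:55-11:00.
Pablo ∩ Hamid ∩ Mei ∩ Yuki: 07:05-11:00.
That's a single block of 235 minutes.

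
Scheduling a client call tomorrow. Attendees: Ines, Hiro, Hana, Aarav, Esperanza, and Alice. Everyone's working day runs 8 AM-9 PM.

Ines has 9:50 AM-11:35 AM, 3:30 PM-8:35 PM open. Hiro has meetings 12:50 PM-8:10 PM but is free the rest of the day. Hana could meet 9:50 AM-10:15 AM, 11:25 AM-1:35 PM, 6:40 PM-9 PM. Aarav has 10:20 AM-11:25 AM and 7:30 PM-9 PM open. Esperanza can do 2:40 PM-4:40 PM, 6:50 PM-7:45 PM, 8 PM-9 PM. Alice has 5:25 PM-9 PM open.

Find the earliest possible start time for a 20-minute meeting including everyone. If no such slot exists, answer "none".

20:10

Ines free: 09:50-11:35, 15:30-20:35.
Hiro free: 08:00-12:50, 20:10-21:00 (invert busy blocks within the working day).
Hana free: 09:50-10:15, 11:25-13:35, 18:40-21:00.
Aarav free: 10:20-11:25, 19:30-21:00.
Esperanza free: 14:40-16:40, 18:50-19:45, 20:00-21:00.
Alice free: 17:25-21:00.
Ines ∩ Hiro: 09:50-11:35, 20:10-20:35.
Ines ∩ Hiro ∩ Hana: 09:50-10:15, 11:25-11:35, 20:10-20:35.
Ines ∩ Hiro ∩ Hana ∩ Aarav: 20:10-20:35.
Ines ∩ Hiro ∩ Hana ∩ Aarav ∩ Esperanza: 20:10-20:35.
Ines ∩ Hiro ∩ Hana ∩ Aarav ∩ Esperanza ∩ Alice: 20:10-20:35.
The first common window of at least 20 minutes is 20:10-20:35, so the earliest start is 20:10.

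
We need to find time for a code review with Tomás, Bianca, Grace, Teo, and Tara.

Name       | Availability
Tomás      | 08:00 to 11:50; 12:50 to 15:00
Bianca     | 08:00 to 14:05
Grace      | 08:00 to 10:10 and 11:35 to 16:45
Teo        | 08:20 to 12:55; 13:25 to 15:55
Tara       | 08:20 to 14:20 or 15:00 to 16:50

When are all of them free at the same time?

08:20-10:10, 11:35-11:50, 12:50-12:55, 13:25-14:05

Tomás ∩ Bianca: 08:00-11:50, 12:50-14:05.
Tomás ∩ Bianca ∩ Grace: 08:00-10:10, 11:35-11:50, 12:50-14:05.
Tomás ∩ Bianca ∩ Grace ∩ Teo: 08:20-10:10, 11:35-11:50, 12:50-12:55, 13:25-14:05.
Tomás ∩ Bianca ∩ Grace ∩ Teo ∩ Tara: 08:20-10:10, 11:35-11:50, 12:50-12:55, 13:25-14:05.
So the common availability across everyone is 08:20-10:10, 11:35-11:50, 12:50-12:55, 13:25-14:05.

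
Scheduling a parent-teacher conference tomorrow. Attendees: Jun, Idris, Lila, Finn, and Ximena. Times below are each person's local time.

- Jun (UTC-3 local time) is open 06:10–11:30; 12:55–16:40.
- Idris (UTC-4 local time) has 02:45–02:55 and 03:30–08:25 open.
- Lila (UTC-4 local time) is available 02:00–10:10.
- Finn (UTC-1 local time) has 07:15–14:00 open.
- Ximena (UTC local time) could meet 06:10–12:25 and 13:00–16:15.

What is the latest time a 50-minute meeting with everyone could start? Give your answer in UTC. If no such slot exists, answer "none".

Jun in UTC: 09:10-14:30, 15:55-19:40 (add 3h to convert from UTC-3).
Idris in UTC: 06:45-06:55, 07:30-12:25 (add 4h to convert from UTC-4).
Lila in UTC: 06:00-14:10 (add 4h to convert from UTC-4).
Finn in UTC: 08:15-15:00 (add 1h to convert from UTC-1).
Ximena in UTC: 06:10-12:25, 13:00-16:15.
Jun ∩ Idris: 09:10-12:25.
Jun ∩ Idris ∩ Lila: 09:10-12:25.
Jun ∩ Idris ∩ Lila ∩ Finn: 09:10-12:25.
Jun ∩ Idris ∩ Lila ∩ Finn ∩ Ximena: 09:10-12:25.
The last common window of at least 50 minutes is 09:10-12:25; a 50-minute meeting can start as late as 11:35 and still end by 12:25.

11:35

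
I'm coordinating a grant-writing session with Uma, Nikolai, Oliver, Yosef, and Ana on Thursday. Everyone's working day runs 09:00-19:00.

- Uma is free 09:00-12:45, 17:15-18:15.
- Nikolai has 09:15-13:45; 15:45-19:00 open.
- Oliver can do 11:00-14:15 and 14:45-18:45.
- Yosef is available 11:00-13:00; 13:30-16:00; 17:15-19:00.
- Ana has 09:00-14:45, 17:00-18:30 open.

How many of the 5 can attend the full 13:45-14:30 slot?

Yosef and Ana can make the full 13:45-14:30 slot — that's 2.

2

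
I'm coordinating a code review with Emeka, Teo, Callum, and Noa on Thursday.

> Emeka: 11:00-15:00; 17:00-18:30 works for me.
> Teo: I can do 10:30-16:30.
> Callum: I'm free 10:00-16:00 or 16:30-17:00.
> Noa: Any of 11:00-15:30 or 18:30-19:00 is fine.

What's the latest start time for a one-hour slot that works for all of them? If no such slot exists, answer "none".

14:00

Emeka ∩ Teo: 11:00-15:00.
Emeka ∩ Teo ∩ Callum: 11:00-15:00.
Emeka ∩ Teo ∩ Callum ∩ Noa: 11:00-15:00.
The last common window of at least 60 minutes is 11:00-15:00; a 60-minute meeting can start as late as 14:00 and still end by 15:00.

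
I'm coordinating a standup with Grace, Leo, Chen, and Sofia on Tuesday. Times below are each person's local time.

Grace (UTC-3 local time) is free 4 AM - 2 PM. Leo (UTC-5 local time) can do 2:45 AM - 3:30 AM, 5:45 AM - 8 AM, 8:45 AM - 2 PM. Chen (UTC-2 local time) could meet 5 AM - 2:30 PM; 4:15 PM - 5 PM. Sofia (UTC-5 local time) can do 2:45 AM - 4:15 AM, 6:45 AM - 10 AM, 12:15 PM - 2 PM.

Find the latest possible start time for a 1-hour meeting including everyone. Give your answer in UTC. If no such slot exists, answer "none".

14:00

Grace in UTC: 07:00-17:00 (add 3h to convert from UTC-3).
Leo in UTC: 07:45-08:30, 10:45-13:00, 13:45-19:00 (add 5h to convert from UTC-5).
Chen in UTC: 07:00-16:30, 18:15-19:00 (add 2h to convert from UTC-2).
Sofia in UTC: 07:45-09:15, 11:45-15:00, 17:15-19:00 (add 5h to convert from UTC-5).
Grace ∩ Leo: 07:45-08:30, 10:45-13:00, 13:45-17:00.
Grace ∩ Leo ∩ Chen: 07:45-08:30, 10:45-13:00, 13:45-16:30.
Grace ∩ Leo ∩ Chen ∩ Sofia: 07:45-08:30, 11:45-13:00, 13:45-15:00.
The last common window of at least 60 minutes is 13:45-15:00; a 60-minute meeting can start as late as 14:00 and still end by 15:00.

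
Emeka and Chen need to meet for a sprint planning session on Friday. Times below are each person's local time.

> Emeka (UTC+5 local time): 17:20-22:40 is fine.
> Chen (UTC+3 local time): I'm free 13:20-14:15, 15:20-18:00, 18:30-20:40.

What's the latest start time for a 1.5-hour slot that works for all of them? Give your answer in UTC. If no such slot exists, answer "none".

16:10

Emeka in UTC: 12:20-17:40 (subtract 5h to convert from UTC+5).
Chen in UTC: 10:20-11:15, 12:20-15:00, 15:30-17:40 (subtract 3h to convert from UTC+3).
Emeka ∩ Chen: 12:20-15:00, 15:30-17:40.
So the common availability across everyone is 12:20-15:00, 15:30-17:40.
The last common window of at least 90 minutes is 15:30-17:40; a 90-minute meeting can start as late as 16:10 and still end by 17:40.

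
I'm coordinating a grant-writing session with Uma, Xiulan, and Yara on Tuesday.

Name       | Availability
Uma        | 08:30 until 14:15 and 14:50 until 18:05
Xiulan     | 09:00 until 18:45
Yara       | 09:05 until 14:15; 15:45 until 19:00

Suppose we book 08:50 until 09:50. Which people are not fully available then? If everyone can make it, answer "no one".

Uma: free for 08:50-09:50. Xiulan: not fully free for 08:50-09:50. Yara: not fully free for 08:50-09:50.

Xiulan, Yara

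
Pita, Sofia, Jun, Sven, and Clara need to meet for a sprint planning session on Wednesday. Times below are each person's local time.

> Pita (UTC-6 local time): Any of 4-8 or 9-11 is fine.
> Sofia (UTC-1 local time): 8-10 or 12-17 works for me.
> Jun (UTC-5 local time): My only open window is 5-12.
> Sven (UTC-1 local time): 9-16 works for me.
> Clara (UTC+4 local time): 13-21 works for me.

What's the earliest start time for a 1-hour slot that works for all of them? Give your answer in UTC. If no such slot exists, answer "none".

10:00

Pita in UTC: 10:00-14:00, 15:00-17:00 (add 6h to convert from UTC-6).
Sofia in UTC: 09:00-11:00, 13:00-18:00 (add 1h to convert from UTC-1).
Jun in UTC: 10:00-17:00 (add 5h to convert from UTC-5).
Sven in UTC: 10:00-17:00 (add 1h to convert from UTC-1).
Clara in UTC: 09:00-17:00 (subtract 4h to convert from UTC+4).
Pita ∩ Sofia: 10:00-11:00, 13:00-14:00, 15:00-17:00.
Pita ∩ Sofia ∩ Jun: 10:00-11:00, 13:00-14:00, 15:00-17:00.
Pita ∩ Sofia ∩ Jun ∩ Sven: 10:00-11:00, 13:00-14:00, 15:00-17:00.
Pita ∩ Sofia ∩ Jun ∩ Sven ∩ Clara: 10:00-11:00, 13:00-14:00, 15:00-17:00.
The first common window of at least 60 minutes is 10:00-11:00, so the earliest start is 10:00.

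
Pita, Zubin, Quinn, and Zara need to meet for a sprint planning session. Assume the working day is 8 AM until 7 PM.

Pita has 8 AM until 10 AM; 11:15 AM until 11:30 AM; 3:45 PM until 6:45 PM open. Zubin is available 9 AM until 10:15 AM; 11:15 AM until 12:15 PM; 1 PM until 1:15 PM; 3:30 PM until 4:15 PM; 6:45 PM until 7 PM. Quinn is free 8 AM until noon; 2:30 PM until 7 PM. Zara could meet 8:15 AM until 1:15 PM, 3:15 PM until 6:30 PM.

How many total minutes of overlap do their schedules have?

105

Pita ∩ Zubin: 09:00-10:00, 11:15-11:30, 15:45-16:15.
Pita ∩ Zubin ∩ Quinn: 09:00-10:00, 11:15-11:30, 15:45-16:15.
Pita ∩ Zubin ∩ Quinn ∩ Zara: 09:00-10:00, 11:15-11:30, 15:45-16:15.
Summing the common windows: 60 + 15 + 30 = 105 minutes.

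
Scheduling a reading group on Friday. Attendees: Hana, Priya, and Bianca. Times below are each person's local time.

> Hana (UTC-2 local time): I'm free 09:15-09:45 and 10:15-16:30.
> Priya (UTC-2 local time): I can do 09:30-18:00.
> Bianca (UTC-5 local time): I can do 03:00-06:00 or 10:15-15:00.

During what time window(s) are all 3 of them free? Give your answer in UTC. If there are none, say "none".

Hana in UTC: 11:15-11:45, 12:15-18:30 (add 2h to convert from UTC-2).
Priya in UTC: 11:30-20:00 (add 2h to convert from UTC-2).
Bianca in UTC: 08:00-11:00, 15:15-20:00 (add 5h to convert from UTC-5).
Hana ∩ Priya: 11:30-11:45, 12:15-18:30.
Hana ∩ Priya ∩ Bianca: 15:15-18:30.

15:15-18:30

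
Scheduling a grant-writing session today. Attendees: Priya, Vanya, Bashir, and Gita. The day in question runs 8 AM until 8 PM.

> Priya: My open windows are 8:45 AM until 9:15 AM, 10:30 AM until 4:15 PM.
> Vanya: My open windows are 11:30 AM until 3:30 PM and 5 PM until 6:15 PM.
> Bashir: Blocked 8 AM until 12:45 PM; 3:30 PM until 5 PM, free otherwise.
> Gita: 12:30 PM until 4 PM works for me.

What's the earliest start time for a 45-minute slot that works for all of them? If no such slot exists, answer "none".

12:45

Priya free: 08:45-09:15, 10:30-16:15.
Vanya free: 11:30-15:30, 17:00-18:15.
Bashir free: 12:45-15:30, 17:00-20:00 (invert busy blocks within the working day).
Gita free: 12:30-16:00.
Priya ∩ Vanya: 11:30-15:30.
Priya ∩ Vanya ∩ Bashir: 12:45-15:30.
Priya ∩ Vanya ∩ Bashir ∩ Gita: 12:45-15:30.
The first common window of at least 45 minutes is 12:45-15:30, so the earliest start is 12:45.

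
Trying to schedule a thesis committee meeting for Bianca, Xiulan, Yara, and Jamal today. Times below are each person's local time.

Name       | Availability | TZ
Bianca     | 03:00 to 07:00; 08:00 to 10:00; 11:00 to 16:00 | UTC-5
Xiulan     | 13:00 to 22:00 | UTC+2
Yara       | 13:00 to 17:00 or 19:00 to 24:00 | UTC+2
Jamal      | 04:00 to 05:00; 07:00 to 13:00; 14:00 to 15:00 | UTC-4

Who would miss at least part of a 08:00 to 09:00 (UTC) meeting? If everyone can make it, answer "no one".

Xiulan, Yara

Bianca in UTC: 08:00-12:00, 13:00-15:00, 16:00-21:00 (add 5h to convert from UTC-5).
Xiulan in UTC: 11:00-20:00 (subtract 2h to convert from UTC+2).
Yara in UTC: 11:00-15:00, 17:00-22:00 (subtract 2h to convert from UTC+2).
Jamal in UTC: 08:00-09:00, 11:00-17:00, 18:00-19:00 (add 4h to convert from UTC-4).
Bianca: free for 08:00-09:00. Xiulan: not fully free for 08:00-09:00. Yara: not fully free for 08:00-09:00. Jamal: free for 08:00-09:00.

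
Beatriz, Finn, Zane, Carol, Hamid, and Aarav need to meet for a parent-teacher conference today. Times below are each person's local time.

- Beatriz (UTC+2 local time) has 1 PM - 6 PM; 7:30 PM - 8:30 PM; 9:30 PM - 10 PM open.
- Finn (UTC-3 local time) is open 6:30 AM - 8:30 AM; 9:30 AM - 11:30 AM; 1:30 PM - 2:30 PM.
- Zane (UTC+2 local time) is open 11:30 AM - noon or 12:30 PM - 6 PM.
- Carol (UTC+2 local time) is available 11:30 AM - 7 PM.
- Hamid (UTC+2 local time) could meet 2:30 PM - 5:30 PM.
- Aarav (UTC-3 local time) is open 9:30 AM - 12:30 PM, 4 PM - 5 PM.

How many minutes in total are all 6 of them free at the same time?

120

Beatriz in UTC: 11:00-16:00, 17:30-18:30, 19:30-20:00 (subtract 2h to convert from UTC+2).
Finn in UTC: 09:30-11:30, 12:30-14:30, 16:30-17:30 (add 3h to convert from UTC-3).
Zane in UTC: 09:30-10:00, 10:30-16:00 (subtract 2h to convert from UTC+2).
Carol in UTC: 09:30-17:00 (subtract 2h to convert from UTC+2).
Hamid in UTC: 12:30-15:30 (subtract 2h to convert from UTC+2).
Aarav in UTC: 12:30-15:30, 19:00-20:00 (add 3h to convert from UTC-3).
Beatriz ∩ Finn: 11:00-11:30, 12:30-14:30.
Beatriz ∩ Finn ∩ Zane: 11:00-11:30, 12:30-14:30.
Beatriz ∩ Finn ∩ Zane ∩ Carol: 11:00-11:30, 12:30-14:30.
Beatriz ∩ Finn ∩ Zane ∩ Carol ∩ Hamid: 12:30-14:30.
Beatriz ∩ Finn ∩ Zane ∩ Carol ∩ Hamid ∩ Aarav: 12:30-14:30.
Those are the intersection windows.
That's a single block of 120 minutes.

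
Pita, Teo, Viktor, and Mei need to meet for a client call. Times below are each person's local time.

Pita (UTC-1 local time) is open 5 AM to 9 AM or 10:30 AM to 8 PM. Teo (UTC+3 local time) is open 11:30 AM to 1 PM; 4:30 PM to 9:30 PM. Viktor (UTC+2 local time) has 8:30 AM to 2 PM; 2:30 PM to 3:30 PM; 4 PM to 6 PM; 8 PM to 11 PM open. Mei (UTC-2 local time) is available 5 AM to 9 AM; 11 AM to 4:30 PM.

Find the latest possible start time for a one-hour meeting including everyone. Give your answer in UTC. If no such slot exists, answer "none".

Pita in UTC: 06:00-10:00, 11:30-21:00 (add 1h to convert from UTC-1).
Teo in UTC: 08:30-10:00, 13:30-18:30 (subtract 3h to convert from UTC+3).
Viktor in UTC: 06:30-12:00, 12:30-13:30, 14:00-16:00, 18:00-21:00 (subtract 2h to convert from UTC+2).
Mei in UTC: 07:00-11:00, 13:00-18:30 (add 2h to convert from UTC-2).
Pita ∩ Teo: 08:30-10:00, 13:30-18:30.
Pita ∩ Teo ∩ Viktor: 08:30-10:00, 14:00-16:00, 18:00-18:30.
Pita ∩ Teo ∩ Viktor ∩ Mei: 08:30-10:00, 14:00-16:00, 18:00-18:30.
Those are the intersection windows.
The last common window of at least 60 minutes is 14:00-16:00; a 60-minute meeting can start as late as 15:00 and still end by 16:00.

15:00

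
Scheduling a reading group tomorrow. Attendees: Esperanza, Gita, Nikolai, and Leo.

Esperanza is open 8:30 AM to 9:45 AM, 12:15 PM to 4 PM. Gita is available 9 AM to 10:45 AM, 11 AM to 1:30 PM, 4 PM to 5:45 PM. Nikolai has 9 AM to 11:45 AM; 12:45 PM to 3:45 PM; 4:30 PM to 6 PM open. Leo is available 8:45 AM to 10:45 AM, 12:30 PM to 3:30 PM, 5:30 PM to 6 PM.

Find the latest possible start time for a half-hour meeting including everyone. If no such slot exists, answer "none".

Esperanza ∩ Gita: 09:00-09:45, 12:15-13:30.
Esperanza ∩ Gita ∩ Nikolai: 09:00-09:45, 12:45-13:30.
Esperanza ∩ Gita ∩ Nikolai ∩ Leo: 09:00-09:45, 12:45-13:30.
So the common availability across everyone is 09:00-09:45, 12:45-13:30.
The last common window of at least 30 minutes is 12:45-13:30; a 30-minute meeting can start as late as 13:00 and still end by 13:30.

13:00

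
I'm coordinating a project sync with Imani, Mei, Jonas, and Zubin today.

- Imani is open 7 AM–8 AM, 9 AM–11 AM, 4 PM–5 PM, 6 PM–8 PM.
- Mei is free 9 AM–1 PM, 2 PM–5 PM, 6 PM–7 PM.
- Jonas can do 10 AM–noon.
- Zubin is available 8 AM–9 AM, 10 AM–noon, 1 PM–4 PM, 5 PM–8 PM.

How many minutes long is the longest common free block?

60

Imani ∩ Mei: 09:00-11:00, 16:00-17:00, 18:00-19:00.
Imani ∩ Mei ∩ Jonas: 10:00-11:00.
Imani ∩ Mei ∩ Jonas ∩ Zubin: 10:00-11:00.
The longest is 10:00-11:00 at 60 minutes.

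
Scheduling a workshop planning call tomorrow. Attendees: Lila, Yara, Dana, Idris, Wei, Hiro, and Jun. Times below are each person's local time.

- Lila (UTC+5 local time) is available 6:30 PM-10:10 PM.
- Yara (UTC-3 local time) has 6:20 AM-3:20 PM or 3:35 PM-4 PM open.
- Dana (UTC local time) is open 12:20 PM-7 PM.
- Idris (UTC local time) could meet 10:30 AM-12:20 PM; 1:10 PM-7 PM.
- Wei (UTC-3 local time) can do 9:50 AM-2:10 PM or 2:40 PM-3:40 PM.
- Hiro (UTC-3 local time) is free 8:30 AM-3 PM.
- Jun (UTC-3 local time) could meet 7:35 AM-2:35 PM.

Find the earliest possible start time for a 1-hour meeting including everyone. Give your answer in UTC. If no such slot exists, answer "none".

Lila in UTC: 13:30-17:10 (subtract 5h to convert from UTC+5).
Yara in UTC: 09:20-18:20, 18:35-19:00 (add 3h to convert from UTC-3).
Dana in UTC: 12:20-19:00.
Idris in UTC: 10:30-12:20, 13:10-19:00.
Wei in UTC: 12:50-17:10, 17:40-18:40 (add 3h to convert from UTC-3).
Hiro in UTC: 11:30-18:00 (add 3h to convert from UTC-3).
Jun in UTC: 10:35-17:35 (add 3h to convert from UTC-3).
Lila ∩ Yara: 13:30-17:10.
Lila ∩ Yara ∩ Dana: 13:30-17:10.
Lila ∩ Yara ∩ Dana ∩ Idris: 13:30-17:10.
Lila ∩ Yara ∩ Dana ∩ Idris ∩ Wei: 13:30-17:10.
Lila ∩ Yara ∩ Dana ∩ Idris ∩ Wei ∩ Hiro: 13:30-17:10.
Lila ∩ Yara ∩ Dana ∩ Idris ∩ Wei ∩ Hiro ∩ Jun: 13:30-17:10.
The first common window of at least 60 minutes is 13:30-17:10, so the earliest start is 13:30.

13:30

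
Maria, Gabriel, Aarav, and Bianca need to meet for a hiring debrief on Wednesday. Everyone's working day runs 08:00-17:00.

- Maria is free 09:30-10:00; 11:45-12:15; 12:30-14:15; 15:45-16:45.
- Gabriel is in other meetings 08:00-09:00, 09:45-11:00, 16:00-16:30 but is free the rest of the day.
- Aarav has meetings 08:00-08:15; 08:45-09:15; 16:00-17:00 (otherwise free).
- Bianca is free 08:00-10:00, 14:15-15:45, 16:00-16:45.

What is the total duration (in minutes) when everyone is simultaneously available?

Maria free: 09:30-10:00, 11:45-12:15, 12:30-14:15, 15:45-16:45.
Gabriel free: 09:00-09:45, 11:00-16:00, 16:30-17:00 (invert busy blocks within the working day).
Aarav free: 08:15-08:45, 09:15-16:00 (invert busy blocks within the working day).
Bianca free: 08:00-10:00, 14:15-15:45, 16:00-16:45.
Maria ∩ Gabriel: 09:30-09:45, 11:45-12:15, 12:30-14:15, 15:45-16:00, 16:30-16:45.
Maria ∩ Gabriel ∩ Aarav: 09:30-09:45, 11:45-12:15, 12:30-14:15, 15:45-16:00.
Maria ∩ Gabriel ∩ Aarav ∩ Bianca: 09:30-09:45.
That's a single block of 15 minutes.

15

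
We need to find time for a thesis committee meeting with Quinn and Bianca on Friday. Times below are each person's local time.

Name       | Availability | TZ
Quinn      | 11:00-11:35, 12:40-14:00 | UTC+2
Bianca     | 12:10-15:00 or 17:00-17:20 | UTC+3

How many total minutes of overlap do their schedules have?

105

Quinn in UTC: 09:00-09:35, 10:40-12:00 (subtract 2h to convert from UTC+2).
Bianca in UTC: 09:10-12:00, 14:00-14:20 (subtract 3h to convert from UTC+3).
Quinn ∩ Bianca: 09:10-09:35, 10:40-12:00.
So the common availability across everyone is 09:10-09:35, 10:40-12:00.
Summing the common windows: 25 + 80 = 105 minutes.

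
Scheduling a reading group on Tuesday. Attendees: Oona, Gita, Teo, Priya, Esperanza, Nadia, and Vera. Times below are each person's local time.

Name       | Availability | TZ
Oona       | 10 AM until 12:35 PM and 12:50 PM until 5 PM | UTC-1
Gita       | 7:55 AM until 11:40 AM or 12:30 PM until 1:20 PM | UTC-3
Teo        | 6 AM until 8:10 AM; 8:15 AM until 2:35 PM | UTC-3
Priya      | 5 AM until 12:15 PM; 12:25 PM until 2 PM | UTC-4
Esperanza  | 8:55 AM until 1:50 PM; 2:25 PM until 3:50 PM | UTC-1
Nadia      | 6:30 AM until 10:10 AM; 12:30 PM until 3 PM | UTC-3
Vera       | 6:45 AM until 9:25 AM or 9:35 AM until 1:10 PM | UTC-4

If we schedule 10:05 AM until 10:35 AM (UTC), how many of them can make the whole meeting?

4

Oona in UTC: 11:00-13:35, 13:50-18:00 (add 1h to convert from UTC-1).
Gita in UTC: 10:55-14:40, 15:30-16:20 (add 3h to convert from UTC-3).
Teo in UTC: 09:00-11:10, 11:15-17:35 (add 3h to convert from UTC-3).
Priya in UTC: 09:00-16:15, 16:25-18:00 (add 4h to convert from UTC-4).
Esperanza in UTC: 09:55-14:50, 15:25-16:50 (add 1h to convert from UTC-1).
Nadia in UTC: 09:30-13:10, 15:30-18:00 (add 3h to convert from UTC-3).
Vera in UTC: 10:45-13:25, 13:35-17:10 (add 4h to convert from UTC-4).
Teo, Priya, Esperanza, and Nadia can make the full 10:05-10:35 slot — that's 4.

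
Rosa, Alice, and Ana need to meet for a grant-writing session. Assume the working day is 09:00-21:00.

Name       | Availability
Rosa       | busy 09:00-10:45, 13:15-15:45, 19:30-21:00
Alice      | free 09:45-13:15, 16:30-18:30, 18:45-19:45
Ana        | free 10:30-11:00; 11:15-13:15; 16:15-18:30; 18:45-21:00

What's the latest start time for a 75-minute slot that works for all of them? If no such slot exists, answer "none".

Rosa free: 10:45-13:15, 15:45-19:30 (invert busy blocks within the working day).
Alice free: 09:45-13:15, 16:30-18:30, 18:45-19:45.
Ana free: 10:30-11:00, 11:15-13:15, 16:15-18:30, 18:45-21:00.
Rosa ∩ Alice: 10:45-13:15, 16:30-18:30, 18:45-19:30.
Rosa ∩ Alice ∩ Ana: 10:45-11:00, 11:15-13:15, 16:30-18:30, 18:45-19:30.
So the common availability across everyone is 10:45-11:00, 11:15-13:15, 16:30-18:30, 18:45-19:30.
The last common window of at least 75 minutes is 16:30-18:30; a 75-minute meeting can start as late as 17:15 and still end by 18:30.

17:15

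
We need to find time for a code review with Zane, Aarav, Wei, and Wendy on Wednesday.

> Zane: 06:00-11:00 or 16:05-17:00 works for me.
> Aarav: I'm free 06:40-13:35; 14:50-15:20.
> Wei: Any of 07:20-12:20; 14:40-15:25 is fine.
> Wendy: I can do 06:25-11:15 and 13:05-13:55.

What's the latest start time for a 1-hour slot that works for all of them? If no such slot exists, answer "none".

10:00

Zane ∩ Aarav: 06:40-11:00.
Zane ∩ Aarav ∩ Wei: 07:20-11:00.
Zane ∩ Aarav ∩ Wei ∩ Wendy: 07:20-11:00.
Those are the intersection windows.
The last common window of at least 60 minutes is 07:20-11:00; a 60-minute meeting can start as late as 10:00 and still end by 11:00.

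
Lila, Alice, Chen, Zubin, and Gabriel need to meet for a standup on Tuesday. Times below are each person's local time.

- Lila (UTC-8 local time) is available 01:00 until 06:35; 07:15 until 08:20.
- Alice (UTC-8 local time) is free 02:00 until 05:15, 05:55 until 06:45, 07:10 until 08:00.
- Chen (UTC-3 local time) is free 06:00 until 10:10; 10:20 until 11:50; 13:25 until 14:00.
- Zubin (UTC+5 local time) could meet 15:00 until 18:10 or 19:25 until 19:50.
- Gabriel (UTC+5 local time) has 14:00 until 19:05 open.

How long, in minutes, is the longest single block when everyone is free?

Lila in UTC: 09:00-14:35, 15:15-16:20 (add 8h to convert from UTC-8).
Alice in UTC: 10:00-13:15, 13:55-14:45, 15:10-16:00 (add 8h to convert from UTC-8).
Chen in UTC: 09:00-13:10, 13:20-14:50, 16:25-17:00 (add 3h to convert from UTC-3).
Zubin in UTC: 10:00-13:10, 14:25-14:50 (subtract 5h to convert from UTC+5).
Gabriel in UTC: 09:00-14:05 (subtract 5h to convert from UTC+5).
Lila ∩ Alice: 10:00-13:15, 13:55-14:35, 15:15-16:00.
Lila ∩ Alice ∩ Chen: 10:00-13:10, 13:55-14:35.
Lila ∩ Alice ∩ Chen ∩ Zubin: 10:00-13:10, 14:25-14:35.
Lila ∩ Alice ∩ Chen ∩ Zubin ∩ Gabriel: 10:00-13:10.
So the common availability across everyone is 10:00-13:10.
The longest is 10:00-13:10 at 190 minutes.

190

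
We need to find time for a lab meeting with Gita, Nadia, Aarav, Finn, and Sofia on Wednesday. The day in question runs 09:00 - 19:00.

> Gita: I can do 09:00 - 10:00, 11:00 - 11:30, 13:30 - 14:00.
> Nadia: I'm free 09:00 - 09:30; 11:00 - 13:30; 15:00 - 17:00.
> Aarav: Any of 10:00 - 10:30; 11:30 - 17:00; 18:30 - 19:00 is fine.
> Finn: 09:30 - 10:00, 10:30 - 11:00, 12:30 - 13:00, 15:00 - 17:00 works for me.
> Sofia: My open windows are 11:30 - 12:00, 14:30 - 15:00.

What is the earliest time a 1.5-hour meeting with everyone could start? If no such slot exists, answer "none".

none

Gita ∩ Nadia: 09:00-09:30, 11:00-11:30.
Gita ∩ Nadia ∩ Aarav: ∅.
Gita ∩ Nadia ∩ Aarav ∩ Finn: ∅.
Gita ∩ Nadia ∩ Aarav ∩ Finn ∩ Sofia: ∅.
There is no time when everyone is free.
No common window is at least 90 minutes long.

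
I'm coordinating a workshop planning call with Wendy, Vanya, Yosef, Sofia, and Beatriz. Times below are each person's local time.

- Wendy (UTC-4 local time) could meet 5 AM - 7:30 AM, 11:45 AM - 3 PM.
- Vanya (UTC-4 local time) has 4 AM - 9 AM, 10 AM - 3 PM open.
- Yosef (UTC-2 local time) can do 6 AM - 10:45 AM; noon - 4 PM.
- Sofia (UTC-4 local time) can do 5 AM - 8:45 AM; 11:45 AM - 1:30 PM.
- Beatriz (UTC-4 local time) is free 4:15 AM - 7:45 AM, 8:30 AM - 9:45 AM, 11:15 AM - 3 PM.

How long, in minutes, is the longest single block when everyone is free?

Wendy in UTC: 09:00-11:30, 15:45-19:00 (add 4h to convert from UTC-4).
Vanya in UTC: 08:00-13:00, 14:00-19:00 (add 4h to convert from UTC-4).
Yosef in UTC: 08:00-12:45, 14:00-18:00 (add 2h to convert from UTC-2).
Sofia in UTC: 09:00-12:45, 15:45-17:30 (add 4h to convert from UTC-4).
Beatriz in UTC: 08:15-11:45, 12:30-13:45, 15:15-19:00 (add 4h to convert from UTC-4).
Wendy ∩ Vanya: 09:00-11:30, 15:45-19:00.
Wendy ∩ Vanya ∩ Yosef: 09:00-11:30, 15:45-18:00.
Wendy ∩ Vanya ∩ Yosef ∩ Sofia: 09:00-11:30, 15:45-17:30.
Wendy ∩ Vanya ∩ Yosef ∩ Sofia ∩ Beatriz: 09:00-11:30, 15:45-17:30.
The longest is 09:00-11:30 at 150 minutes.

150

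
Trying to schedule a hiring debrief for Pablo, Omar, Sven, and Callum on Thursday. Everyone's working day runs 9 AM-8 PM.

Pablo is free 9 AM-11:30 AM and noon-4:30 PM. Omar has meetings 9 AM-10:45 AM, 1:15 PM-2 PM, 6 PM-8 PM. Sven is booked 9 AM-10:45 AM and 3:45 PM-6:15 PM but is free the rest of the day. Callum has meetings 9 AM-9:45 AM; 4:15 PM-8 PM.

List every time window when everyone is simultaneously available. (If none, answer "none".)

Pablo free: 09:00-11:30, 12:00-16:30.
Omar free: 10:45-13:15, 14:00-18:00 (invert busy blocks within the working day).
Sven free: 10:45-15:45, 18:15-20:00 (invert busy blocks within the working day).
Callum free: 09:45-16:15 (invert busy blocks within the working day).
Pablo ∩ Omar: 10:45-11:30, 12:00-13:15, 14:00-16:30.
Pablo ∩ Omar ∩ Sven: 10:45-11:30, 12:00-13:15, 14:00-15:45.
Pablo ∩ Omar ∩ Sven ∩ Callum: 10:45-11:30, 12:00-13:15, 14:00-15:45.

10:45-11:30, 12:00-13:15, 14:00-15:45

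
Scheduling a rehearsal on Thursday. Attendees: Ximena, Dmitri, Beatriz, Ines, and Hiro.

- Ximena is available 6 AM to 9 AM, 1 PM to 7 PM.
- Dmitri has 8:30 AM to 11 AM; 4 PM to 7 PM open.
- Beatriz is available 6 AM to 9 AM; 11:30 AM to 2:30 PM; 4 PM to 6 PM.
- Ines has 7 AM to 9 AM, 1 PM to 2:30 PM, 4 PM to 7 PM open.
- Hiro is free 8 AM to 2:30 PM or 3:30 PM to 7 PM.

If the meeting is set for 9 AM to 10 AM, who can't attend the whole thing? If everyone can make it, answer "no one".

Beatriz, Ines, Ximena

Ximena: not fully free for 09:00-10:00. Dmitri: free for 09:00-10:00. Beatriz: not fully free for 09:00-10:00. Ines: not fully free for 09:00-10:00. Hiro: free for 09:00-10:00.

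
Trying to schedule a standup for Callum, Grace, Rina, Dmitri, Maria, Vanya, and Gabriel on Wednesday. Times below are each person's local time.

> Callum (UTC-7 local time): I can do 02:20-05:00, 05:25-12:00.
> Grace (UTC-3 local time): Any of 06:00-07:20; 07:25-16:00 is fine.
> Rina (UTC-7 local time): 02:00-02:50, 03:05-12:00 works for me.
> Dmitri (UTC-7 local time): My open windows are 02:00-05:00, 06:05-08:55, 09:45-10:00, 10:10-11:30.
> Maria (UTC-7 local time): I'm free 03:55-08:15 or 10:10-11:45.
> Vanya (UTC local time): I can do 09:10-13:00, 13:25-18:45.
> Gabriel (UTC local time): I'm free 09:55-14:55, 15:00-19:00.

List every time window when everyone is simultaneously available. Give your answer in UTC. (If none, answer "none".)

10:55-12:00, 13:25-14:55, 15:00-15:15, 17:10-18:30

Callum in UTC: 09:20-12:00, 12:25-19:00 (add 7h to convert from UTC-7).
Grace in UTC: 09:00-10:20, 10:25-19:00 (add 3h to convert from UTC-3).
Rina in UTC: 09:00-09:50, 10:05-19:00 (add 7h to convert from UTC-7).
Dmitri in UTC: 09:00-12:00, 13:05-15:55, 16:45-17:00, 17:10-18:30 (add 7h to convert from UTC-7).
Maria in UTC: 10:55-15:15, 17:10-18:45 (add 7h to convert from UTC-7).
Vanya in UTC: 09:10-13:00, 13:25-18:45.
Gabriel in UTC: 09:55-14:55, 15:00-19:00.
Callum ∩ Grace: 09:20-10:20, 10:25-12:00, 12:25-19:00.
Callum ∩ Grace ∩ Rina: 09:20-09:50, 10:05-10:20, 10:25-12:00, 12:25-19:00.
Callum ∩ Grace ∩ Rina ∩ Dmitri: 09:20-09:50, 10:05-10:20, 10:25-12:00, 13:05-15:55, 16:45-17:00, 17:10-18:30.
Callum ∩ Grace ∩ Rina ∩ Dmitri ∩ Maria: 10:55-12:00, 13:05-15:15, 17:10-18:30.
Callum ∩ Grace ∩ Rina ∩ Dmitri ∩ Maria ∩ Vanya: 10:55-12:00, 13:25-15:15, 17:10-18:30.
Callum ∩ Grace ∩ Rina ∩ Dmitri ∩ Maria ∩ Vanya ∩ Gabriel: 10:55-12:00, 13:25-14:55, 15:00-15:15, 17:10-18:30.
So the common availability across everyone is 10:55-12:00, 13:25-14:55, 15:00-15:15, 17:10-18:30.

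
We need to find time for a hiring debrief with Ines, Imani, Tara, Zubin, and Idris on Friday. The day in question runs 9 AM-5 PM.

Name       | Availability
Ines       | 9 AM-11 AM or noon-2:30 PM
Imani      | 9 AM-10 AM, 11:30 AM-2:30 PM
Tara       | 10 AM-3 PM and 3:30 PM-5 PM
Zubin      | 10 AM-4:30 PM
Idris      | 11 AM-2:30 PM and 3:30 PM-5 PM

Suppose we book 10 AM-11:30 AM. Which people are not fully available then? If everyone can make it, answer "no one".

Idris, Imani, Ines

Ines: not fully free for 10:00-11:30. Imani: not fully free for 10:00-11:30. Tara: free for 10:00-11:30. Zubin: free for 10:00-11:30. Idris: not fully free for 10:00-11:30.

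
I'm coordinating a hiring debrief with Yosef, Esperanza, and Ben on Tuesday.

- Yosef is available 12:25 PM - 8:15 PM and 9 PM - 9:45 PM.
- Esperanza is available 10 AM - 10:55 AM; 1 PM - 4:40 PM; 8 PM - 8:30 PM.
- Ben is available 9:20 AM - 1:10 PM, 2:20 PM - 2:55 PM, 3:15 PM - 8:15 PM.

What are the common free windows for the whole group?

Yosef ∩ Esperanza: 13:00-16:40, 20:00-20:15.
Yosef ∩ Esperanza ∩ Ben: 13:00-13:10, 14:20-14:55, 15:15-16:40, 20:00-20:15.

13:00-13:10, 14:20-14:55, 15:15-16:40, 20:00-20:15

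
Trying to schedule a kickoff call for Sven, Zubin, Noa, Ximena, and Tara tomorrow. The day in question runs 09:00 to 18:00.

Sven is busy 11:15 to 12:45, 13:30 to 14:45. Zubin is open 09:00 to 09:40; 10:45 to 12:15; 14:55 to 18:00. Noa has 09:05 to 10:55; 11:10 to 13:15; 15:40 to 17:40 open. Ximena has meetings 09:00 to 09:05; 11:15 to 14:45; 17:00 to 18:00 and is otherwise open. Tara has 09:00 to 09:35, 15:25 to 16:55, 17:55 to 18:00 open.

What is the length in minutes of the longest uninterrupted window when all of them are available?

Sven free: 09:00-11:15, 12:45-13:30, 14:45-18:00 (invert busy blocks within the working day).
Zubin free: 09:00-09:40, 10:45-12:15, 14:55-18:00.
Noa free: 09:05-10:55, 11:10-13:15, 15:40-17:40.
Ximena free: 09:05-11:15, 14:45-17:00 (invert busy blocks within the working day).
Tara free: 09:00-09:35, 15:25-16:55, 17:55-18:00.
Sven ∩ Zubin: 09:00-09:40, 10:45-11:15, 14:55-18:00.
Sven ∩ Zubin ∩ Noa: 09:05-09:40, 10:45-10:55, 11:10-11:15, 15:40-17:40.
Sven ∩ Zubin ∩ Noa ∩ Ximena: 09:05-09:40, 10:45-10:55, 11:10-11:15, 15:40-17:00.
Sven ∩ Zubin ∩ Noa ∩ Ximena ∩ Tara: 09:05-09:35, 15:40-16:55.
So the common availability across everyone is 09:05-09:35, 15:40-16:55.
The longest is 15:40-16:55 at 75 minutes.

75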